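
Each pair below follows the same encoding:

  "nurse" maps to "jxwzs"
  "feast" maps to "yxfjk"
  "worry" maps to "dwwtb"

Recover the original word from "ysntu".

The output letters match the input read backwards, each shifted +5: nurse reversed is esrun. The word is reversed, then every letter is shifted forward by 5.
Decoding ysntu: shift back: y−5=t, s−5=n, n−5=i, t−5=o, u−5=p → tniop; then reverse → point.

point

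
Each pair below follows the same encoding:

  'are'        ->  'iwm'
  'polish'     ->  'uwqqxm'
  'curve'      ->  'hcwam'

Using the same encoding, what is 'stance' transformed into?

The shift depends on letter class: consonant r→w is +5, but vowel a→i is +8. Vowels shift forward by 8 and consonants shift forward by 5.
On stance: s(cons)+5=x, t(cons)+5=y, a(vowel)+8=i, n(cons)+5=s, c(cons)+5=h, e(vowel)+8=m.

xyishm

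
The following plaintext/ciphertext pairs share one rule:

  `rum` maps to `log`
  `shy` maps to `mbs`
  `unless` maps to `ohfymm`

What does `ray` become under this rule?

lus

Compare letters: r→l is +20, u→o is +20, m→g is +20 — a constant shift. Each letter is shifted forward by 20 in the alphabet (a Caesar shift of +20).
On ray: r+20=l, a+20=u, y+20=s.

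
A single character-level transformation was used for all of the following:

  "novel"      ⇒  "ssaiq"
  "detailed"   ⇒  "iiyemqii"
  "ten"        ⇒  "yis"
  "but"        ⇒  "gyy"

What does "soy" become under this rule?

xsd

Two shifts are in play — +4 for a/e/i/o/u, +5 for every other letter.
Applying it to soy: s(cons)+5=x, o(vowel)+4=s, y(cons)+5=d.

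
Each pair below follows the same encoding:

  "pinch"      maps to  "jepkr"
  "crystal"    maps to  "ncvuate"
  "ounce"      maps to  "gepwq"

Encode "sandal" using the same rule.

Two steps: reverse the string, then apply a Caesar shift of +2.
Applying it to sandal: reverse → ladnas; then shift: l+2=n, a+2=c, d+2=f, n+2=p, a+2=c, s+2=u.

ncfpcu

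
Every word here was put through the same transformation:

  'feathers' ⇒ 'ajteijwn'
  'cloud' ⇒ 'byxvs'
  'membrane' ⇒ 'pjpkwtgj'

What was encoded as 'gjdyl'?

newly

Each letter's alphabet position (a=0..z=25) is mapped through 17·x+19 mod 26 — an affine cipher.
Undoing it on gjdyl: g(6)→23·(6−19)≡13=n; j(9)→23·(9−19)≡4=e; d(3)→23·(3−19)≡22=w; y(24)→23·(24−19)≡11=l; l(11)→23·(11−19)≡24=y (all mod 26).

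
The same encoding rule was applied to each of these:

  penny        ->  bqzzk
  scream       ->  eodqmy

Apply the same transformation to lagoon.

xmsaaz

Compare letters: p→b is +12, e→q is +12, n→z is +12 — a constant shift. Every letter moves 12 places later in the alphabet, wrapping around z→a.
Applying it to lagoon: l+12=x, a+12=m, g+12=s, o+12=a, o+12=a, n+12=z.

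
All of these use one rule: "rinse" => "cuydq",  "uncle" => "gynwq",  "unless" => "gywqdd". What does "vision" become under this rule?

The shift depends on letter class: consonant r→c is +11, but vowel i→u is +12. Vowels shift forward by 12 and consonants shift forward by 11.
Applying it to vision: v(cons)+11=g, i(vowel)+12=u, s(cons)+11=d, i(vowel)+12=u, o(vowel)+12=a, n(cons)+11=y.

guduay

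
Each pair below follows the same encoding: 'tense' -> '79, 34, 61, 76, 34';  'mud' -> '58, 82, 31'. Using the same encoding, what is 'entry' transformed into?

34, 61, 79, 73, 94

t(#20)→79 and e(#5)→34: differences scale by 3, so n = 3·pos + 19. Each letter becomes 3×(its alphabet position, a=1..z=26) + 19.
Applying it to entry: e=5→34, n=14→61, t=20→79, r=18→73, y=25→94.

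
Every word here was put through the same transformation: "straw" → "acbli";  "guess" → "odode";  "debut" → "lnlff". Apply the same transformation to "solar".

In straw: s→a is +8, t→c is +9, r→b is +10, a→l is +11 — the shift increases by 1 each position. Each letter shifts forward by (position + 8), i.e. 8, 9, 10, … — the shift grows by one for each successive letter.
On solar: s+8=a, o+9=x, l+10=v, a+11=l, r+12=d.

axvld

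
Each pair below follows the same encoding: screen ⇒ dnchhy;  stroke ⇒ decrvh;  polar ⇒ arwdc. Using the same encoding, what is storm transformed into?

The shift depends on letter class: consonant s→d is +11, but vowel e→h is +3. Vowels shift forward by 3 and consonants shift forward by 11.
Applying it to storm: s(cons)+11=d, t(cons)+11=e, o(vowel)+3=r, r(cons)+11=c, m(cons)+11=x.

dercx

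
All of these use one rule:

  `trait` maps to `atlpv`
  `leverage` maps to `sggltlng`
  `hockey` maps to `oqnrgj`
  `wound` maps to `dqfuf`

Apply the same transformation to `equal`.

lsfhn

The shifts repeat in a cycle of length 3: positions 0,1,… shift by +7, +2, +11, then the pattern repeats.
For equal: e+7=l, q+2=s, u+11=f, a+7=h, l+2=n.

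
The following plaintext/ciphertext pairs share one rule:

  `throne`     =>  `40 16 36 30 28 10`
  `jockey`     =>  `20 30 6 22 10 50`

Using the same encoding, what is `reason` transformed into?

36 10 2 38 30 28

t(#20)→40 and h(#8)→16: differences scale by 2, so n = 2·pos + 0. The formula is n = 2×(alphabet index, a=1).
On reason: r=18→36, e=5→10, a=1→2, s=19→38, o=15→30, n=14→28.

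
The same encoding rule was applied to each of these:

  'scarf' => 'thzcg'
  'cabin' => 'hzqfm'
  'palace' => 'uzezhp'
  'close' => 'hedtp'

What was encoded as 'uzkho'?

patch

s(18)→t(19) and c(2)→h(7) fit y≡17x+25 (mod 26); the inverse of 17 mod 26 is 23. Treating letters as 0–25, the rule is x ↦ 17x + 25 (mod 26).
Reversing it on uzkho: u(20)→23·(20−25)≡15=p; z(25)→23·(25−25)≡0=a; k(10)→23·(10−25)≡19=t; h(7)→23·(7−25)≡2=c; o(14)→23·(14−25)≡7=h (all mod 26).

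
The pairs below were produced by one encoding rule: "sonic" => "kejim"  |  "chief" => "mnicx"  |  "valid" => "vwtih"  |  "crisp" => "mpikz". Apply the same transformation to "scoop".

kmeez

Each letter's alphabet position (a=0..z=25) is mapped through 21·x+22 mod 26 — an affine cipher.
For scoop: s(18)→21·18+22≡10=k; c(2)→21·2+22≡12=m; o(14)→21·14+22≡4=e; o(14)→21·14+22≡4=e; p(15)→21·15+22≡25=z (all mod 26).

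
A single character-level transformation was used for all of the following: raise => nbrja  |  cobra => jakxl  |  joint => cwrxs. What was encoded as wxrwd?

union

The output letters match the input read backwards, each shifted +9: raise reversed is esiar. The word is reversed, then every letter is shifted forward by 9.
Decoding wxrwd: shift back: w−9=n, x−9=o, r−9=i, w−9=n, d−9=u → noinu; then reverse → union.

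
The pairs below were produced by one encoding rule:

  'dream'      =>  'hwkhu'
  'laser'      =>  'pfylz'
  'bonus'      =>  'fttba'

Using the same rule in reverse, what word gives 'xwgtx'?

tramp

In dream: d→h is +4, r→w is +5, e→k is +6, a→h is +7 — the shift increases by 1 each position. Each letter shifts forward by (position + 4), i.e. 4, 5, 6, … — the shift grows by one for each successive letter.
Decoding xwgtx: x−4=t, w−5=r, g−6=a, t−7=m, x−8=p.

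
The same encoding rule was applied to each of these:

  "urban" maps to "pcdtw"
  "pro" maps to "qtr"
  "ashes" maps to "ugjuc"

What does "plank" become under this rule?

mpcnr

The output letters match the input read backwards, each shifted +2: urban reversed is nabru. Read the word backwards and shift each letter +2.
For plank: reverse → knalp; then shift: k+2=m, n+2=p, a+2=c, l+2=n, p+2=r.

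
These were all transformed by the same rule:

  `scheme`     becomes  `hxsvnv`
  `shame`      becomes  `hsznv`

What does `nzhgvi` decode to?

master

Each pair mirrors across the alphabet (s↔h, c↔x, h↔s): positions sum to 25. This is the alphabet-reversal cipher (Atbash): a becomes z, b becomes y, etc.
Reversing it on nzhgvi: n↔m, z↔a, h↔s, g↔t, v↔e, i↔r.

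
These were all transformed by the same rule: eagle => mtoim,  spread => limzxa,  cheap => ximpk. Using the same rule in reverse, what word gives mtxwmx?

The word is reversed, then every letter is shifted forward by 8.
Reversing it on mtxwmx: shift back: m−8=e, t−8=l, x−8=p, w−8=o, m−8=e, x−8=p → elpoep; then reverse → people.

people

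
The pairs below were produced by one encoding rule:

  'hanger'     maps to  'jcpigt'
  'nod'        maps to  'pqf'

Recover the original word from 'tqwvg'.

route

This is a Caesar cipher with shift 2.
Decoding tqwvg: t−2=r, q−2=o, w−2=u, v−2=t, g−2=e.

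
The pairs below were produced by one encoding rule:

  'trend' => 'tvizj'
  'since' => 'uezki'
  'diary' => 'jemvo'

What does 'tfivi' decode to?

t(19)→t(19) and r(17)→v(21) fit y≡25x+12 (mod 26); the inverse of 25 mod 26 is 25. Each letter's alphabet position (a=0..z=25) is mapped through 25·x+12 mod 26 — an affine cipher.
Reversing it on tfivi: t(19)→25·(19−12)≡19=t; f(5)→25·(5−12)≡7=h; i(8)→25·(8−12)≡4=e; v(21)→25·(21−12)≡17=r; i(8)→25·(8−12)≡4=e (all mod 26).

there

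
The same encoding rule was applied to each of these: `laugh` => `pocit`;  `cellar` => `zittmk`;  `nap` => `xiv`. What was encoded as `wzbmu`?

Two steps: reverse the string, then apply a Caesar shift of +8.
Decoding wzbmu: shift back: w−8=o, z−8=r, b−8=t, m−8=e, u−8=m → ortem; then reverse → metro.

metro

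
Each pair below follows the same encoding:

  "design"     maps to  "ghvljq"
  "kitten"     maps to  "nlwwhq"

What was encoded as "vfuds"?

Compare letters: d→g is +3, e→h is +3, s→v is +3 — a constant shift. Every letter moves 3 places later in the alphabet, wrapping around z→a.
Decoding vfuds: v−3=s, f−3=c, u−3=r, d−3=a, s−3=p.

scrap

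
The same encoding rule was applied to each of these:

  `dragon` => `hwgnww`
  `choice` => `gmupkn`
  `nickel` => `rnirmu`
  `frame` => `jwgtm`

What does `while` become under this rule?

amosm

In dragon: d→h is +4, r→w is +5, a→g is +6, g→n is +7 — the shift increases by 1 each position. Each letter shifts forward by (position + 4), i.e. 4, 5, 6, … — the shift grows by one for each successive letter.
On while: w+4=a, h+5=m, i+6=o, l+7=s, e+8=m.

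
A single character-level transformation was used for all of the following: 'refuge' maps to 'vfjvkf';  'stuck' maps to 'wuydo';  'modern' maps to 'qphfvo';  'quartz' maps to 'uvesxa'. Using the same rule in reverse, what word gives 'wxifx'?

sweet

Shifts by position in refuge: pos 0: r→v (+4), pos 1: e→f (+1), pos 2: f→j (+4), pos 3: u→v (+1) — repeating every 2. It's a Vigenère-style cipher with numeric key [4,1]: position i shifts by key[i mod 2].
Decoding wxifx: w−4=s, x−1=w, i−4=e, f−1=e, x−4=t.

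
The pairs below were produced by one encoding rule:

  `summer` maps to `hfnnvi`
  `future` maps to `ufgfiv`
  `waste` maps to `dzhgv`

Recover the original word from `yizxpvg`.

bracket

Each pair mirrors across the alphabet (s↔h, u↔f, m↔n): positions sum to 25. Each letter is replaced by its mirror in the alphabet: a↔z, b↔y, c↔x, and so on (the Atbash cipher).
Undoing it on yizxpvg: y↔b, i↔r, z↔a, x↔c, p↔k, v↔e, g↔t.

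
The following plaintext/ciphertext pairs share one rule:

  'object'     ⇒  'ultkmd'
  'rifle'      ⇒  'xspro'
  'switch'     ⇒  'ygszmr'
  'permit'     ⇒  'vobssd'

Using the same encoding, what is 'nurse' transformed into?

tebyo

It's a Vigenère-style cipher with numeric key [6,10,10]: position i shifts by key[i mod 3].
Applying it to nurse: n+6=t, u+10=e, r+10=b, s+6=y, e+10=o.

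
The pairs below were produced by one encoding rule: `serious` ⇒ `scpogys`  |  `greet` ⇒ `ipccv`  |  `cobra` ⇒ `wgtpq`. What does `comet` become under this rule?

wgacv

s(18)→s(18) and e(4)→c(2) fit y≡3x+16 (mod 26); the inverse of 3 mod 26 is 9. This is an affine cipher: with a=0,…,z=25, each position x becomes (3x+16) mod 26.
Applying it to comet: c(2)→3·2+16≡22=w; o(14)→3·14+16≡6=g; m(12)→3·12+16≡0=a; e(4)→3·4+16≡2=c; t(19)→3·19+16≡21=v (all mod 26).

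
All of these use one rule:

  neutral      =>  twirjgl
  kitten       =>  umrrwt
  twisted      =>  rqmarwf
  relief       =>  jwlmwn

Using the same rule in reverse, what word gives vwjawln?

herself

n(13)→t(19) and e(4)→w(22) fit y≡17x+6 (mod 26); the inverse of 17 mod 26 is 23. Treating letters as 0–25, the rule is x ↦ 17x + 6 (mod 26).
Reversing it on vwjawln: v(21)→23·(21−6)≡7=h; w(22)→23·(22−6)≡4=e; j(9)→23·(9−6)≡17=r; a(0)→23·(0−6)≡18=s; w(22)→23·(22−6)≡4=e; l(11)→23·(11−6)≡11=l; n(13)→23·(13−6)≡5=f (all mod 26).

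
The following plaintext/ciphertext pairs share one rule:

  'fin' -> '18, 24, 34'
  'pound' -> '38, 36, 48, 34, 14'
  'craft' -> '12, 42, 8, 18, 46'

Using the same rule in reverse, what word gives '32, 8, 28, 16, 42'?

f(#6)→18 and i(#9)→24: differences scale by 2, so n = 2·pos + 6. Each letter becomes 2×(its alphabet position, a=1..z=26) + 6.
Undoing it on 32, 8, 28, 16, 42: 32→(32−6)÷2=13=m, 8→(8−6)÷2=1=a, 28→(28−6)÷2=11=k, 16→(16−6)÷2=5=e, 42→(42−6)÷2=18=r.

maker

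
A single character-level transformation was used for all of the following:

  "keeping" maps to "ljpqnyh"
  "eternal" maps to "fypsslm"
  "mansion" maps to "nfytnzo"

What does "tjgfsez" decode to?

It's a Vigenère-style cipher with numeric key [1,5,11]: position i shifts by key[i mod 3].
Decoding tjgfsez: t−1=s, j−5=e, g−11=v, f−1=e, s−5=n, e−11=t, z−1=y.

seventy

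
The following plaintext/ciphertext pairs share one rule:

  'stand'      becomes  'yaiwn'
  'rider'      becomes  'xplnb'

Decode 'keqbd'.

exist

In stand: s→y is +6, t→a is +7, a→i is +8, n→w is +9 — the shift increases by 1 each position. Letter i (0-indexed) is shifted by i+6, so successive shifts are 6, 7, 8, ….
Reversing it on keqbd: k−6=e, e−7=x, q−8=i, b−9=s, d−10=t.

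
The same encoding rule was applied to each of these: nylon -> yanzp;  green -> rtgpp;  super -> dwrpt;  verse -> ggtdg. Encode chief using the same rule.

njkph

Shifts by position in nylon: pos 0: n→y (+11), pos 1: y→a (+2), pos 2: l→n (+2), pos 3: o→z (+11), pos 4: n→p (+2) — repeating every 3. The shifts repeat in a cycle of length 3: positions 0,1,… shift by +11, +2, +2, then the pattern repeats.
Applying it to chief: c+11=n, h+2=j, i+2=k, e+11=p, f+2=h.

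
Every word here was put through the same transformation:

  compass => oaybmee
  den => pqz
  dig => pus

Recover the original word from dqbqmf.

Compare letters: c→o is +12, o→a is +12, m→y is +12 — a constant shift. This is a Caesar cipher with shift 12.
Undoing it on dqbqmf: d−12=r, q−12=e, b−12=p, q−12=e, m−12=a, f−12=t.

repeat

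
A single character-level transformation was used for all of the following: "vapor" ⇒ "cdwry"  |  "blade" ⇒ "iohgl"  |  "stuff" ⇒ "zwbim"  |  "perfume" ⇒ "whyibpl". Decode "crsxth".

volume

Shifts by position in vapor: pos 0: v→c (+7), pos 1: a→d (+3), pos 2: p→w (+7), pos 3: o→r (+3) — repeating every 2. The shifts repeat in a cycle of length 2: positions 0,1,… shift by +7, +3, then the pattern repeats.
Reversing it on crsxth: c−7=v, r−3=o, s−7=l, x−3=u, t−7=m, h−3=e.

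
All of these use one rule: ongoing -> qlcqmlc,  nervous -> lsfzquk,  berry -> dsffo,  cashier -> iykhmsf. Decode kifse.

screw

o(14)→q(16) and n(13)→l(11) fit y≡5x+24 (mod 26); the inverse of 5 mod 26 is 21. Each letter's alphabet position (a=0..z=25) is mapped through 5·x+24 mod 26 — an affine cipher.
Decoding kifse: k(10)→21·(10−24)≡18=s; i(8)→21·(8−24)≡2=c; f(5)→21·(5−24)≡17=r; s(18)→21·(18−24)≡4=e; e(4)→21·(4−24)≡22=w (all mod 26).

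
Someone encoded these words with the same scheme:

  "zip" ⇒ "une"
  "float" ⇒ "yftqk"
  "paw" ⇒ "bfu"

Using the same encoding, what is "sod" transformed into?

The output letters match the input read backwards, each shifted +5: zip reversed is piz. Read the word backwards and shift each letter +5.
For sod: reverse → dos; then shift: d+5=i, o+5=t, s+5=x.

itx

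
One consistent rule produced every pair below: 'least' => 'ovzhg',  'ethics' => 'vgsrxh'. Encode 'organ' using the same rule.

Each pair mirrors across the alphabet (l↔o, e↔v, a↔z): positions sum to 25. Each letter is replaced by its mirror in the alphabet: a↔z, b↔y, c↔x, and so on (the Atbash cipher).
Applying it to organ: o↔l, r↔i, g↔t, a↔z, n↔m.

litzm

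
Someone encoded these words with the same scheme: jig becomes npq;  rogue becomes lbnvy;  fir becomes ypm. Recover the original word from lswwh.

The output letters match the input read backwards, each shifted +7: jig reversed is gij. Read the word backwards and shift each letter +7.
Decoding lswwh: shift back: l−7=e, s−7=l, w−7=p, w−7=p, h−7=a → elppa; then reverse → apple.

apple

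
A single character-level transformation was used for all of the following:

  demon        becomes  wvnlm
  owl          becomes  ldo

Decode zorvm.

alien

Each pair mirrors across the alphabet (d↔w, e↔v, m↔n): positions sum to 25. Each letter is replaced by its mirror in the alphabet: a↔z, b↔y, c↔x, and so on (the Atbash cipher).
Reversing it on zorvm: z↔a, o↔l, r↔i, v↔e, m↔n.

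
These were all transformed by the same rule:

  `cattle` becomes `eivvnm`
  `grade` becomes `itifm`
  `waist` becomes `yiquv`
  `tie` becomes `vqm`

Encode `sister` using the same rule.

The shift depends on letter class: consonant c→e is +2, but vowel a→i is +8. Vowels shift forward by 8 and consonants shift forward by 2.
Applying it to sister: s(cons)+2=u, i(vowel)+8=q, s(cons)+2=u, t(cons)+2=v, e(vowel)+8=m, r(cons)+2=t.

uquvmt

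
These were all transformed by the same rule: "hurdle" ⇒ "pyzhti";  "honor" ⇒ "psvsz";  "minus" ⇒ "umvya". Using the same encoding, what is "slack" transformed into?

apigs

A repeating key of period 2 is used — shifts +8, +4 over and over.
Applying it to slack: s+8=a, l+4=p, a+8=i, c+4=g, k+8=s.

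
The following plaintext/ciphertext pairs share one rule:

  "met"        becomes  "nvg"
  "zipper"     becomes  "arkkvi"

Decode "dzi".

Each pair mirrors across the alphabet (m↔n, e↔v, t↔g): positions sum to 25. Each letter is replaced by its mirror in the alphabet: a↔z, b↔y, c↔x, and so on (the Atbash cipher).
Reversing it on dzi: d↔w, z↔a, i↔r.

war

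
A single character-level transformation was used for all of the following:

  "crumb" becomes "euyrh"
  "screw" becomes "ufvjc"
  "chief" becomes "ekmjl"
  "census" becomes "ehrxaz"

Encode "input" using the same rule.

In crumb: c→e is +2, r→u is +3, u→y is +4, m→r is +5 — the shift increases by 1 each position. Letter i (0-indexed) is shifted by i+2, so successive shifts are 2, 3, 4, ….
On input: i+2=k, n+3=q, p+4=t, u+5=z, t+6=z.

kqtzz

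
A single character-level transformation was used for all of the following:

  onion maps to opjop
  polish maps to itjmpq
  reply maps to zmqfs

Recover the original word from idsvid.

church

The output letters match the input read backwards, each shifted +1: onion reversed is noino. Read the word backwards and shift each letter +1.
Reversing it on idsvid: shift back: i−1=h, d−1=c, s−1=r, v−1=u, i−1=h, d−1=c → hcruhc; then reverse → church.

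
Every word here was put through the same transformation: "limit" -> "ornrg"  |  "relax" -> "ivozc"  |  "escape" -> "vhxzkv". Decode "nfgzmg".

Each pair mirrors across the alphabet (l↔o, i↔r, m↔n): positions sum to 25. Each letter is replaced by its mirror in the alphabet: a↔z, b↔y, c↔x, and so on (the Atbash cipher).
Decoding nfgzmg: n↔m, f↔u, g↔t, z↔a, m↔n, g↔t.

mutant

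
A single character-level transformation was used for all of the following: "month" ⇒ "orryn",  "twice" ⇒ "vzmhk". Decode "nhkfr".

legal

Each letter shifts forward by (position + 2), i.e. 2, 3, 4, … — the shift grows by one for each successive letter.
Undoing it on nhkfr: n−2=l, h−3=e, k−4=g, f−5=a, r−6=l.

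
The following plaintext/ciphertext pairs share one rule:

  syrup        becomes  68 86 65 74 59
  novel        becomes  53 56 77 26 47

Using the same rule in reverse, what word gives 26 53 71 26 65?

s(#19)→68 and y(#25)→86: differences scale by 3, so n = 3·pos + 11. With a=1..z=26, the number is 3·pos + 11.
Reversing it on 26 53 71 26 65: 26→(26−11)÷3=5=e, 53→(53−11)÷3=14=n, 71→(71−11)÷3=20=t, 26→(26−11)÷3=5=e, 65→(65−11)÷3=18=r.

enter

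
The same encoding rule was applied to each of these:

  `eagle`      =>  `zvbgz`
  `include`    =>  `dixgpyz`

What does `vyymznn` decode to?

address

Compare letters: e→z is +21, a→v is +21, g→b is +21 — a constant shift. This is a Caesar cipher with shift 21.
Undoing it on vyymznn: v−21=a, y−21=d, y−21=d, m−21=r, z−21=e, n−21=s, n−21=s.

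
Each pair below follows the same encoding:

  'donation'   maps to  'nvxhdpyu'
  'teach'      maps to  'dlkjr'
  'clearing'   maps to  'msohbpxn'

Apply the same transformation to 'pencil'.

Shifts by position in donation: pos 0: d→n (+10), pos 1: o→v (+7), pos 2: n→x (+10), pos 3: a→h (+7) — repeating every 2. A repeating key of period 2 is used — shifts +10, +7 over and over.
For pencil: p+10=z, e+7=l, n+10=x, c+7=j, i+10=s, l+7=s.

zlxjss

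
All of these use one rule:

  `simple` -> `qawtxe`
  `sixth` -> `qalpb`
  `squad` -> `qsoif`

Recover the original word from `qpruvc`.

strong

s(18)→q(16) and i(8)→a(0) fit y≡25x+8 (mod 26); the inverse of 25 mod 26 is 25. Each letter's alphabet position (a=0..z=25) is mapped through 25·x+8 mod 26 — an affine cipher.
Undoing it on qpruvc: q(16)→25·(16−8)≡18=s; p(15)→25·(15−8)≡19=t; r(17)→25·(17−8)≡17=r; u(20)→25·(20−8)≡14=o; v(21)→25·(21−8)≡13=n; c(2)→25·(2−8)≡6=g (all mod 26).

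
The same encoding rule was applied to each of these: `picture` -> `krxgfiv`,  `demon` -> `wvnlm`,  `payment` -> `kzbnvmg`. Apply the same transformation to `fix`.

urc

Letters are reflected about the middle of the alphabet (position → 25−position): Atbash.
For fix: f↔u, i↔r, x↔c.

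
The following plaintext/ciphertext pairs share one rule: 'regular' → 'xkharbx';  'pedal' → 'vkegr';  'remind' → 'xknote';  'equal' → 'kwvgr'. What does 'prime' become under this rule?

It's a Vigenère-style cipher with numeric key [6,6,1]: position i shifts by key[i mod 3].
For prime: p+6=v, r+6=x, i+1=j, m+6=s, e+6=k.

vxjsk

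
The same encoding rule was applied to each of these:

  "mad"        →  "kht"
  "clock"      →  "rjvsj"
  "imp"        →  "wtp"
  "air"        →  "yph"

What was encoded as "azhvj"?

The output letters match the input read backwards, each shifted +7: mad reversed is dam. Two steps: reverse the string, then apply a Caesar shift of +7.
Undoing it on azhvj: shift back: a−7=t, z−7=s, h−7=a, v−7=o, j−7=c → tsaoc; then reverse → coast.

coast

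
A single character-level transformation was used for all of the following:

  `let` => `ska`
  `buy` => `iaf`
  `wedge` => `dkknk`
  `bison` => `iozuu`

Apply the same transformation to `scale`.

zjgsk

The shift depends on letter class: consonant l→s is +7, but vowel e→k is +6. The rule splits by letter class: vowels +6, consonants +7.
For scale: s(cons)+7=z, c(cons)+7=j, a(vowel)+6=g, l(cons)+7=s, e(vowel)+6=k.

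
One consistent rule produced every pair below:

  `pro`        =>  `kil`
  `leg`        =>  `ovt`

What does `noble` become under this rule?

mlyov

Each pair mirrors across the alphabet (p↔k, r↔i, o↔l): positions sum to 25. Each letter is replaced by its mirror in the alphabet: a↔z, b↔y, c↔x, and so on (the Atbash cipher).
On noble: n↔m, o↔l, b↔y, l↔o, e↔v.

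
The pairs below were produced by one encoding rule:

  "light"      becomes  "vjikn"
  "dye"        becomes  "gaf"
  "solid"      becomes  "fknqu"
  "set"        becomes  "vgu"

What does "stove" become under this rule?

gxqvu

The output letters match the input read backwards, each shifted +2: light reversed is thgil. Two steps: reverse the string, then apply a Caesar shift of +2.
On stove: reverse → evots; then shift: e+2=g, v+2=x, o+2=q, t+2=v, s+2=u.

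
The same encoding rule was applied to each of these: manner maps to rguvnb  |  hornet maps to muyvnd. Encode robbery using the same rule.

wuijnbj

In manner: m→r is +5, a→g is +6, n→u is +7, n→v is +8 — the shift increases by 1 each position. Letter i (0-indexed) is shifted by i+5, so successive shifts are 5, 6, 7, ….
On robbery: r+5=w, o+6=u, b+7=i, b+8=j, e+9=n, r+10=b, y+11=j.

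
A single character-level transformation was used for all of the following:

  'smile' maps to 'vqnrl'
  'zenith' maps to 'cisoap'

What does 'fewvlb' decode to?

In smile: s→v is +3, m→q is +4, i→n is +5, l→r is +6 — the shift increases by 1 each position. Each letter shifts forward by (position + 3), i.e. 3, 4, 5, … — the shift grows by one for each successive letter.
Undoing it on fewvlb: f−3=c, e−4=a, w−5=r, v−6=p, l−7=e, b−8=t.

carpet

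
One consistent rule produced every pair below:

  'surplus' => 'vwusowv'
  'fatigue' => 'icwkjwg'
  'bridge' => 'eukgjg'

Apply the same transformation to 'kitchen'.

nkwfkgq

The shift depends on letter class: consonant s→v is +3, but vowel u→w is +2. The rule splits by letter class: vowels +2, consonants +3.
Applying it to kitchen: k(cons)+3=n, i(vowel)+2=k, t(cons)+3=w, c(cons)+3=f, h(cons)+3=k, e(vowel)+2=g, n(cons)+3=q.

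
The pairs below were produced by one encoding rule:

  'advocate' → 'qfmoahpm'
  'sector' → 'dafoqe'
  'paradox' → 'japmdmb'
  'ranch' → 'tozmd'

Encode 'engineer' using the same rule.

dqqzuszq

The output letters match the input read backwards, each shifted +12: advocate reversed is etacovda. Two steps: reverse the string, then apply a Caesar shift of +12.
For engineer: reverse → reenigne; then shift: r+12=d, e+12=q, e+12=q, n+12=z, i+12=u, g+12=s, n+12=z, e+12=q.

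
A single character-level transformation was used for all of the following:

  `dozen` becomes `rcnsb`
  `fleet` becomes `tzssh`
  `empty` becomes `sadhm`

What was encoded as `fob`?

Compare letters: d→r is +14, o→c is +14, z→n is +14 — a constant shift. This is a Caesar cipher with shift 14.
Decoding fob: f−14=r, o−14=a, b−14=n.

ran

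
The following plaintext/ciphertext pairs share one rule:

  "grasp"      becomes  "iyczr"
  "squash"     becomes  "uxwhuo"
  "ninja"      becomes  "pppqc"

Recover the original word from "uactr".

stamp

Shifts by position in grasp: pos 0: g→i (+2), pos 1: r→y (+7), pos 2: a→c (+2), pos 3: s→z (+7) — repeating every 2. It's a Vigenère-style cipher with numeric key [2,7]: position i shifts by key[i mod 2].
Undoing it on uactr: u−2=s, a−7=t, c−2=a, t−7=m, r−2=p.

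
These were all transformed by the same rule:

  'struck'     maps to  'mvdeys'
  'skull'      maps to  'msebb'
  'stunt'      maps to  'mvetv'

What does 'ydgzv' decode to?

craft

s(18)→m(12) and t(19)→v(21) fit y≡9x+6 (mod 26); the inverse of 9 mod 26 is 3. Treating letters as 0–25, the rule is x ↦ 9x + 6 (mod 26).
Reversing it on ydgzv: y(24)→3·(24−6)≡2=c; d(3)→3·(3−6)≡17=r; g(6)→3·(6−6)≡0=a; z(25)→3·(25−6)≡5=f; v(21)→3·(21−6)≡19=t (all mod 26).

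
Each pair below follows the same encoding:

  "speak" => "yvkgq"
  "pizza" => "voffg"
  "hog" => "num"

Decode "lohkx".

Compare letters: s→y is +6, p→v is +6, e→k is +6 — a constant shift. Each letter is shifted forward by 6 in the alphabet (a Caesar shift of +6).
Undoing it on lohkx: l−6=f, o−6=i, h−6=b, k−6=e, x−6=r.

fiber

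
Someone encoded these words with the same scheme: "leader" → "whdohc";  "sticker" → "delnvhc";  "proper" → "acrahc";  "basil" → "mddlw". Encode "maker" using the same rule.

xdvhc

The shift depends on letter class: consonant l→w is +11, but vowel e→h is +3. Two shifts are in play — +3 for a/e/i/o/u, +11 for every other letter.
On maker: m(cons)+11=x, a(vowel)+3=d, k(cons)+11=v, e(vowel)+3=h, r(cons)+11=c.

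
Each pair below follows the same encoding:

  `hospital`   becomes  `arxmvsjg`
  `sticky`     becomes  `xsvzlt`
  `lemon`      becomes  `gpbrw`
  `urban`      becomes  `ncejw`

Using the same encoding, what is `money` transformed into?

h(7)→a(0) and o(14)→r(17) fit y≡21x+9 (mod 26); the inverse of 21 mod 26 is 5. Treating letters as 0–25, the rule is x ↦ 21x + 9 (mod 26).
Applying it to money: m(12)→21·12+9≡1=b; o(14)→21·14+9≡17=r; n(13)→21·13+9≡22=w; e(4)→21·4+9≡15=p; y(24)→21·24+9≡19=t (all mod 26).

brwpt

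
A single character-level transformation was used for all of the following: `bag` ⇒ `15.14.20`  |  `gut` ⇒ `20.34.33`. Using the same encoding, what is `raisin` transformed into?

Each letter is replaced by its alphabet position (a=1..z=26) + 13.
On raisin: r=18→31, a=1→14, i=9→22, s=19→32, i=9→22, n=14→27.

31.14.22.32.22.27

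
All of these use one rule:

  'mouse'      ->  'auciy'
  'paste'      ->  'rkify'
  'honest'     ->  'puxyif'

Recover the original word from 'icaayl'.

Each letter's alphabet position (a=0..z=25) is mapped through 23·x+10 mod 26 — an affine cipher.
Undoing it on icaayl: i(8)→17·(8−10)≡18=s; c(2)→17·(2−10)≡20=u; a(0)→17·(0−10)≡12=m; a(0)→17·(0−10)≡12=m; y(24)→17·(24−10)≡4=e; l(11)→17·(11−10)≡17=r (all mod 26).

summer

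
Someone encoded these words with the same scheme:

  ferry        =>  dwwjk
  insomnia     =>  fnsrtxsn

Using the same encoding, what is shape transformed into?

jufmx

The output letters match the input read backwards, each shifted +5: ferry reversed is yrref. The word is reversed, then every letter is shifted forward by 5.
On shape: reverse → epahs; then shift: e+5=j, p+5=u, a+5=f, h+5=m, s+5=x.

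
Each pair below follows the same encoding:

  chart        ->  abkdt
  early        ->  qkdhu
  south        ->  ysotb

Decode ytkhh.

Each letter's alphabet position (a=0..z=25) is mapped through 21·x+10 mod 26 — an affine cipher.
Reversing it on ytkhh: y(24)→5·(24−10)≡18=s; t(19)→5·(19−10)≡19=t; k(10)→5·(10−10)≡0=a; h(7)→5·(7−10)≡11=l; h(7)→5·(7−10)≡11=l (all mod 26).

stall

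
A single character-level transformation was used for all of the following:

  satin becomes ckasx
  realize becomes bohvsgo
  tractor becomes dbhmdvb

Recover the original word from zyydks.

Shifts by position in satin: pos 0: s→c (+10), pos 1: a→k (+10), pos 2: t→a (+7), pos 3: i→s (+10), pos 4: n→x (+10) — repeating every 3. The shifts repeat in a cycle of length 3: positions 0,1,… shift by +10, +10, +7, then the pattern repeats.
Undoing it on zyydks: z−10=p, y−10=o, y−7=r, d−10=t, k−10=a, s−7=l.

portal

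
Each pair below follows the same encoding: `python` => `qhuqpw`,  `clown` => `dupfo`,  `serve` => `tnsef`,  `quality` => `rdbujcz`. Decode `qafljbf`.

precise

It's a Vigenère-style cipher with numeric key [1,9]: position i shifts by key[i mod 2].
Undoing it on qafljbf: q−1=p, a−9=r, f−1=e, l−9=c, j−1=i, b−9=s, f−1=e.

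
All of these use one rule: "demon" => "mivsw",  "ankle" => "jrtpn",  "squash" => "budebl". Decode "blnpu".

A repeating key of period 2 is used — shifts +9, +4 over and over.
Undoing it on blnpu: b−9=s, l−4=h, n−9=e, p−4=l, u−9=l.

shell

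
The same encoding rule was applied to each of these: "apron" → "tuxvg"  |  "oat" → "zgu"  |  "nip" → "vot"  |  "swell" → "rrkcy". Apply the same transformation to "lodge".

kmjur

The output letters match the input read backwards, each shifted +6: apron reversed is norpa. Two steps: reverse the string, then apply a Caesar shift of +6.
For lodge: reverse → egdol; then shift: e+6=k, g+6=m, d+6=j, o+6=u, l+6=r.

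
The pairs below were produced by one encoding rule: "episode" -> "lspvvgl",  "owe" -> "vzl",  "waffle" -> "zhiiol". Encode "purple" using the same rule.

sbusol

The shift depends on letter class: consonant p→s is +3, but vowel e→l is +7. The rule splits by letter class: vowels +7, consonants +3.
For purple: p(cons)+3=s, u(vowel)+7=b, r(cons)+3=u, p(cons)+3=s, l(cons)+3=o, e(vowel)+7=l.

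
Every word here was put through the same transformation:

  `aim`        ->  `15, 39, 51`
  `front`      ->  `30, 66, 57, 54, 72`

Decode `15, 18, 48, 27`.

a(#1)→15 and i(#9)→39: differences scale by 3, so n = 3·pos + 12. The formula is n = 3×(alphabet index, a=1) + 12.
Decoding 15, 18, 48, 27: 15→(15−12)÷3=1=a, 18→(18−12)÷3=2=b, 48→(48−12)÷3=12=l, 27→(27−12)÷3=5=e.

able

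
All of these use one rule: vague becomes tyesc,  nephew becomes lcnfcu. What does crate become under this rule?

apyrc

Compare letters: v→t is +24, a→y is +24, g→e is +24 — a constant shift. It's a constant shift of +24 (ROT24).
On crate: c+24=a, r+24=p, a+24=y, t+24=r, e+24=c.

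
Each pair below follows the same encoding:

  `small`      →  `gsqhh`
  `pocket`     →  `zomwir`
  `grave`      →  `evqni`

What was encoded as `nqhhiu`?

valley

s(18)→g(6) and m(12)→s(18) fit y≡11x+16 (mod 26); the inverse of 11 mod 26 is 19. This is an affine cipher: with a=0,…,z=25, each position x becomes (11x+16) mod 26.
Reversing it on nqhhiu: n(13)→19·(13−16)≡21=v; q(16)→19·(16−16)≡0=a; h(7)→19·(7−16)≡11=l; h(7)→19·(7−16)≡11=l; i(8)→19·(8−16)≡4=e; u(20)→19·(20−16)≡24=y (all mod 26).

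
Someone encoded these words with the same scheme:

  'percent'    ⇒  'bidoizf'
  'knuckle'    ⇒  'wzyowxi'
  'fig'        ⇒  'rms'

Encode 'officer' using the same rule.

srrmoid

The shift depends on letter class: consonant p→b is +12, but vowel e→i is +4. Two shifts are in play — +4 for a/e/i/o/u, +12 for every other letter.
For officer: o(vowel)+4=s, f(cons)+12=r, f(cons)+12=r, i(vowel)+4=m, c(cons)+12=o, e(vowel)+4=i, r(cons)+12=d.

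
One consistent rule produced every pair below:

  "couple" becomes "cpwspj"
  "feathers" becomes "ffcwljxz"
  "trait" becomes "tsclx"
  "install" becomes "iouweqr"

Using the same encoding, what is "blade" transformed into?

bmcgi

In couple: c→c is +0, o→p is +1, u→w is +2, p→s is +3 — the shift increases by 1 each position. The shift increases by 1 at each position, starting from +0: 0, 1, 2, ….
Applying it to blade: b+0=b, l+1=m, a+2=c, d+3=g, e+4=i.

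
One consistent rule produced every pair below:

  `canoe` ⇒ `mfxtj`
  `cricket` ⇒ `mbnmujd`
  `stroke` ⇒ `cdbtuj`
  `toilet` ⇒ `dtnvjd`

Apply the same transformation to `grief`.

The shift depends on letter class: consonant c→m is +10, but vowel a→f is +5. Vowels shift forward by 5 and consonants shift forward by 10.
On grief: g(cons)+10=q, r(cons)+10=b, i(vowel)+5=n, e(vowel)+5=j, f(cons)+10=p.

qbnjp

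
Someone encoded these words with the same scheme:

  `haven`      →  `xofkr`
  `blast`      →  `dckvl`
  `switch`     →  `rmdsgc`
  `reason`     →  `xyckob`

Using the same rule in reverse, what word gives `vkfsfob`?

revival

The output letters match the input read backwards, each shifted +10: haven reversed is nevah. The word is reversed, then every letter is shifted forward by 10.
Undoing it on vkfsfob: shift back: v−10=l, k−10=a, f−10=v, s−10=i, f−10=v, o−10=e, b−10=r → laviver; then reverse → revival.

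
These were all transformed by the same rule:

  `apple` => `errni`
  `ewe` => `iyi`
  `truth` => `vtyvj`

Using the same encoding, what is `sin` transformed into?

ump

Two shifts are in play — +4 for a/e/i/o/u, +2 for every other letter.
On sin: s(cons)+2=u, i(vowel)+4=m, n(cons)+2=p.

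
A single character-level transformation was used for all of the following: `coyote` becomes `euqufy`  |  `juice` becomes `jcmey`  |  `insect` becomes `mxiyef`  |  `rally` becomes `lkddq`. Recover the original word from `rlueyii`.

c(2)→e(4) and o(14)→u(20) fit y≡23x+10 (mod 26); the inverse of 23 mod 26 is 17. Each letter's alphabet position (a=0..z=25) is mapped through 23·x+10 mod 26 — an affine cipher.
Undoing it on rlueyii: r(17)→17·(17−10)≡15=p; l(11)→17·(11−10)≡17=r; u(20)→17·(20−10)≡14=o; e(4)→17·(4−10)≡2=c; y(24)→17·(24−10)≡4=e; i(8)→17·(8−10)≡18=s; i(8)→17·(8−10)≡18=s (all mod 26).

process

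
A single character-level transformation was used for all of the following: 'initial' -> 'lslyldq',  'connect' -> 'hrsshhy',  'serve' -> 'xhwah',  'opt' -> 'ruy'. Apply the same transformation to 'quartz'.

vxdwye

The shift depends on letter class: consonant n→s is +5, but vowel i→l is +3. Two shifts are in play — +3 for a/e/i/o/u, +5 for every other letter.
For quartz: q(cons)+5=v, u(vowel)+3=x, a(vowel)+3=d, r(cons)+5=w, t(cons)+5=y, z(cons)+5=e.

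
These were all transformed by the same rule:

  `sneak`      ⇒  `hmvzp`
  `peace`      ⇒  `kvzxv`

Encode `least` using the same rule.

Each pair mirrors across the alphabet (s↔h, n↔m, e↔v): positions sum to 25. Each letter is replaced by its mirror in the alphabet: a↔z, b↔y, c↔x, and so on (the Atbash cipher).
Applying it to least: l↔o, e↔v, a↔z, s↔h, t↔g.

ovzhg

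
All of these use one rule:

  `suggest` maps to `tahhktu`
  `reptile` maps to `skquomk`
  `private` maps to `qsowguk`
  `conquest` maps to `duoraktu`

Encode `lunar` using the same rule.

The shift depends on letter class: consonant s→t is +1, but vowel u→a is +6. Two shifts are in play — +6 for a/e/i/o/u, +1 for every other letter.
On lunar: l(cons)+1=m, u(vowel)+6=a, n(cons)+1=o, a(vowel)+6=g, r(cons)+1=s.

maogs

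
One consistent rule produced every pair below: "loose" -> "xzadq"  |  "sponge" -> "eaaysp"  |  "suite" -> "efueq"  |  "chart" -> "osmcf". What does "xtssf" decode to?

Shifts by position in loose: pos 0: l→x (+12), pos 1: o→z (+11), pos 2: o→a (+12), pos 3: s→d (+11) — repeating every 2. The shifts repeat in a cycle of length 2: positions 0,1,… shift by +12, +11, then the pattern repeats.
Reversing it on xtssf: x−12=l, t−11=i, s−12=g, s−11=h, f−12=t.

light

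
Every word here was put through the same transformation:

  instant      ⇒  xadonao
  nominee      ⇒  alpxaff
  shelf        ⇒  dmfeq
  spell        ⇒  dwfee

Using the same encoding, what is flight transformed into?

i(8)→x(23) and n(13)→a(0) fit y≡11x+13 (mod 26); the inverse of 11 mod 26 is 19. This is an affine cipher: with a=0,…,z=25, each position x becomes (11x+13) mod 26.
Applying it to flight: f(5)→11·5+13≡16=q; l(11)→11·11+13≡4=e; i(8)→11·8+13≡23=x; g(6)→11·6+13≡1=b; h(7)→11·7+13≡12=m; t(19)→11·19+13≡14=o (all mod 26).

qexbmo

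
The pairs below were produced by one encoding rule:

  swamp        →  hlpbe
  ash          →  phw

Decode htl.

sew

Compare letters: s→h is +15, w→l is +15, a→p is +15 — a constant shift. Every letter moves 15 places later in the alphabet, wrapping around z→a.
Undoing it on htl: h−15=s, t−15=e, l−15=w.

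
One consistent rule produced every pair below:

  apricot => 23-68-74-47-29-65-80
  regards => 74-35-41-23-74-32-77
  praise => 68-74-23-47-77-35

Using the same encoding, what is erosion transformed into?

35-74-65-77-47-65-62

a(#1)→23 and p(#16)→68: differences scale by 3, so n = 3·pos + 20. With a=1..z=26, the number is 3·pos + 20.
Applying it to erosion: e=5→35, r=18→74, o=15→65, s=19→77, i=9→47, o=15→65, n=14→62.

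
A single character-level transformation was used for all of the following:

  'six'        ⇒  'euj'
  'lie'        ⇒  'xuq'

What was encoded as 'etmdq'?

share

Compare letters: s→e is +12, i→u is +12, x→j is +12 — a constant shift. Each letter is shifted forward by 12 in the alphabet (a Caesar shift of +12).
Decoding etmdq: e−12=s, t−12=h, m−12=a, d−12=r, q−12=e.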